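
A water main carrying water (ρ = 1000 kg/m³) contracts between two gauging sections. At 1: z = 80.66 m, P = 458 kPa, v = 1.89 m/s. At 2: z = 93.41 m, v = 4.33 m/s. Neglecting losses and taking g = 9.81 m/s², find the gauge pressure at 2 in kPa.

Pressure head at 1: ψ₁ = P₁/(ρg) = 458×1000 / (1000 × 9.81) = 46.69 m.
Velocity heads: v₁²/2g = 1.89²/19.62 = 0.182 m; v₂²/2g = 4.33²/19.62 = 0.956 m.
Total head H = z₁ + ψ₁ + v₁²/2g = 80.66 + 46.69 + 0.182 = 127.53 m.
ψ₂ = H − z₂ − v₂²/2g = 127.53 − 93.41 − 0.956 = 33.16 m.
P₂ = ρgψ₂ = 1000 × 9.81 × 33.16 ≈ 325 kPa.

P₂ ≈ 325 kPa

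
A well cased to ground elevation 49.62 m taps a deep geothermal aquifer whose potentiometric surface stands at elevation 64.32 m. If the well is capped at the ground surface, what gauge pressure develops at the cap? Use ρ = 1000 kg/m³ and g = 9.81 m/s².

Head above the cap: Δh = 64.32 − 49.62 = 14.70 m.
P = ρgΔh = 1000 × 9.81 × 14.70 = 144207 Pa ≈ 144 kPa.

P ≈ 144 kPa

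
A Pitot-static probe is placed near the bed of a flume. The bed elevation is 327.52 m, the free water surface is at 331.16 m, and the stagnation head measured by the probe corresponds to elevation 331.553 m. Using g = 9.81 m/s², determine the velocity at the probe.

Near the bed, under hydrostatic conditions, the piezometric head (z + ψ) equals the free-surface elevation, 331.16 m.
Velocity head = total − piezometric = 331.553 − 331.16 = 0.393 m.
v = √(2g·h_v) = √(2 × 9.81 × 0.393) = 2.78 m/s.

v ≈ 2.78 m/s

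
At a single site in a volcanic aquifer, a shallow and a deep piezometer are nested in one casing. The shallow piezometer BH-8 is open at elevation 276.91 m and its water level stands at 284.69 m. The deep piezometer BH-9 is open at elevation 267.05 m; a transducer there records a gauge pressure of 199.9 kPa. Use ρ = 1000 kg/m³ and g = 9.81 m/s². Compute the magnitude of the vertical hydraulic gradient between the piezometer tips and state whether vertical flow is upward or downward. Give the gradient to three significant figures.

|i_v| ≈ 0.278; vertical flow is upward

Total head at BH-8: h = 284.69 m (water level in the standpipe).
Pressure head at BH-9: ψ = P/(ρg) = 199.9×1000 / (1000 × 9.81) = 20.38 m.
Total head at BH-9: h = z + ψ = 267.05 + 20.38 = 287.43 m.
Δh = h(BH-8) − h(BH-9) = 284.69 − 287.43 = -2.74 m.
Vertical separation Δz = 276.91 − 267.05 = 9.86 m.
|i_v| = |Δh| / Δz = 2.74 / 9.86 = 0.278.
Head is higher in the deep piezometer, so vertical flow is upward (discharge condition).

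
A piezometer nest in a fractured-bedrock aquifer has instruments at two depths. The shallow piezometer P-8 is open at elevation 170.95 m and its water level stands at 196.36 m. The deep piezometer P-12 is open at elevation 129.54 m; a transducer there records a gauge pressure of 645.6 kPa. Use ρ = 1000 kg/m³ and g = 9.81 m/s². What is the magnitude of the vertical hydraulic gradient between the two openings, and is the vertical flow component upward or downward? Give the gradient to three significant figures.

Total head at P-8: h = 196.36 m (water level in the standpipe).
Pressure head at P-12: ψ = P/(ρg) = 645.6×1000 / (1000 × 9.81) = 65.81 m.
Total head at P-12: h = z + ψ = 129.54 + 65.81 = 195.35 m.
Δh = h(P-8) − h(P-12) = 196.36 − 195.35 = 1.01 m.
Vertical separation Δz = 170.95 − 129.54 = 41.41 m.
|i_v| = |Δh| / Δz = 1.01 / 41.41 = 0.0244.
Head is higher in the shallow piezometer, so vertical flow is downward (recharge condition).

|i_v| ≈ 0.0244; vertical flow is downward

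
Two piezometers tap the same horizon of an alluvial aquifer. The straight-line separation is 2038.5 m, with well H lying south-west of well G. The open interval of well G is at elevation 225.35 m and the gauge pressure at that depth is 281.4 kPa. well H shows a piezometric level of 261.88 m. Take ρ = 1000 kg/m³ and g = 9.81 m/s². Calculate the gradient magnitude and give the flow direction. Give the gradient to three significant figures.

Pressure head at well G: ψ = P/(ρg) = 281.4×1000 / (1000 × 9.81) = 28.69 m.
Total head at well G: h = z + ψ = 225.35 + 28.69 = 254.04 m.
Total head at well H: h = 261.88 m (water level in the piezometer is the total head).
Head difference: h(well G) − h(well H) = 254.04 − 261.88 = -7.84 m.
Hydraulic gradient: i = |Δh| / L = 7.84 / 2038.5 = 0.00385.
Flow is from higher to lower head: from well H toward well G, i.e. toward the north-east.

i ≈ 0.00385; groundwater flows toward the north-east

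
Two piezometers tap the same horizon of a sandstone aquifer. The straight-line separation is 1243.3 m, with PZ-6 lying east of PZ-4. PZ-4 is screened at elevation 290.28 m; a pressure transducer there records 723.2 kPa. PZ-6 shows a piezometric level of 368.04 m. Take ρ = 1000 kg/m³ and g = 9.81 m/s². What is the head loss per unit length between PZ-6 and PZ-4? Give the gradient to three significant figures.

i ≈ 0.00325 m/m

Pressure head at PZ-4: ψ = P/(ρg) = 723.2×1000 / (1000 × 9.81) = 73.72 m.
Total head at PZ-4: h = z + ψ = 290.28 + 73.72 = 364.00 m.
Total head at PZ-6: h = 368.04 m (water level in the piezometer is the total head).
Head difference: h(PZ-4) − h(PZ-6) = 364.00 − 368.04 = -4.04 m.
Hydraulic gradient: i = |Δh| / L = 4.04 / 1243.3 = 0.00325.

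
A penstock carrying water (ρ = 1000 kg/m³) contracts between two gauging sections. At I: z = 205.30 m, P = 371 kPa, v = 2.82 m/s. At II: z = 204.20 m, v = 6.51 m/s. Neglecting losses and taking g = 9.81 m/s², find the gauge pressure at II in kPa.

Pressure head at I: ψ₁ = P₁/(ρg) = 371×1000 / (1000 × 9.81) = 37.82 m.
Velocity heads: v₁²/2g = 2.82²/19.62 = 0.405 m; v₂²/2g = 6.51²/19.62 = 2.160 m.
Total head H = z₁ + ψ₁ + v₁²/2g = 205.30 + 37.82 + 0.405 = 243.53 m.
ψ₂ = H − z₂ − v₂²/2g = 243.53 − 204.20 − 2.160 = 37.17 m.
P₂ = ρgψ₂ = 1000 × 9.81 × 37.17 ≈ 365 kPa.

P₂ ≈ 365 kPa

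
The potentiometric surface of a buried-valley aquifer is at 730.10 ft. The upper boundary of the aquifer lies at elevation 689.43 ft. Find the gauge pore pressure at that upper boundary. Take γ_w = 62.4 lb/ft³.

Pressure head at the aquifer top: ψ = h − z = 730.10 − 689.43 = 40.67 ft.
P = γψ/144 = 62.4 × 40.67 / 144 = 17.6 psi.

P ≈ 17.6 psi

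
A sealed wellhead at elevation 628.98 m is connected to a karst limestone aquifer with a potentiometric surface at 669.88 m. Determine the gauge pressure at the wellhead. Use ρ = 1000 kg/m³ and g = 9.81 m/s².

P ≈ 401 kPa

Head above the cap: Δh = 669.88 − 628.98 = 40.90 m.
P = ρgΔh = 1000 × 9.81 × 40.90 = 401229 Pa ≈ 401 kPa.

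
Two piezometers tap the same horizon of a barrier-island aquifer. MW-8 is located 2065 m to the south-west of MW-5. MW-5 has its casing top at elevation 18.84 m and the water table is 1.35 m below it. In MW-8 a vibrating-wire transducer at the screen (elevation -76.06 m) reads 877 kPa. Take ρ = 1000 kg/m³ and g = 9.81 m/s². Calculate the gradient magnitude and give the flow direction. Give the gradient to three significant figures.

Total head at MW-5: h = 18.84 − 1.35 = 17.49 m.
Pressure head at MW-8: ψ = P/(ρg) = 877×1000 / (1000 × 9.81) = 89.40 m.
Total head at MW-8: h = z + ψ = -76.06 + 89.40 = 13.34 m.
Head difference: h(MW-5) − h(MW-8) = 17.49 − 13.34 = 4.15 m.
Hydraulic gradient: i = |Δh| / L = 4.15 / 2065 = 0.00201.
Flow is from higher to lower head: from MW-5 toward MW-8, i.e. toward the south-west.

i ≈ 0.00201; groundwater flows toward the south-west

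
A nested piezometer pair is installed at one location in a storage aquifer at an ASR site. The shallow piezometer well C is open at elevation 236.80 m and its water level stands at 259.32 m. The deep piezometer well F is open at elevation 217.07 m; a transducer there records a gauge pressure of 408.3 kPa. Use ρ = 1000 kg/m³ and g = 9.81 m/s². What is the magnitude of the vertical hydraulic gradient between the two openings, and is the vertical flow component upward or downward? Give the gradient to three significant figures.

|i_v| ≈ 0.0319; vertical flow is downward

Total head at well C: h = 259.32 m (water level in the standpipe).
Pressure head at well F: ψ = P/(ρg) = 408.3×1000 / (1000 × 9.81) = 41.62 m.
Total head at well F: h = z + ψ = 217.07 + 41.62 = 258.69 m.
Δh = h(well C) − h(well F) = 259.32 − 258.69 = 0.63 m.
Vertical separation Δz = 236.80 − 217.07 = 19.73 m.
|i_v| = |Δh| / Δz = 0.63 / 19.73 = 0.0319.
Head is higher in the shallow piezometer, so vertical flow is downward (recharge condition).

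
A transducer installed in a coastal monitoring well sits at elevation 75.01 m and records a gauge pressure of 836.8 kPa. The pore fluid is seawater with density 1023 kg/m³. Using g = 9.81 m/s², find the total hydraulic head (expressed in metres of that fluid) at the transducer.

ψ = P/(ρg) = 836.8×1000 / (1023 × 9.81) = 83.38 m.
h = z + ψ = 75.01 + 83.38 = 158.39 m.

h ≈ 158.39 m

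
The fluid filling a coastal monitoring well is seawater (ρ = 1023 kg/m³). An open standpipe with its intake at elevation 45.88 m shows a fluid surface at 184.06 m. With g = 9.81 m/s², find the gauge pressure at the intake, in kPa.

Pressure head ψ = h − z = 184.06 − 45.88 = 138.18 m.
P = ρgψ = 1023 × 9.81 × 138.18 = 1386723 Pa ≈ 1390 kPa.

P ≈ 1390 kPa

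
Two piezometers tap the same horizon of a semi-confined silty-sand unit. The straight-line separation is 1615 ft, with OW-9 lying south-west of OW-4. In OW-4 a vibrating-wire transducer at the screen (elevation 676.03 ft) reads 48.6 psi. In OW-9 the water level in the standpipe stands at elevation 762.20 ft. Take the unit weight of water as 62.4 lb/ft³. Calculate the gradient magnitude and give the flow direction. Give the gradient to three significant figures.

i ≈ 0.0161; groundwater flows toward the south-west

Pressure head at OW-4: ψ = 144·P/γ = 144 × 48.6 / 62.4 = 112.15 ft.
Total head at OW-4: h = z + ψ = 676.03 + 112.15 = 788.18 ft.
Total head at OW-9: h = 762.20 ft (water level in the piezometer is the total head).
Head difference: h(OW-4) − h(OW-9) = 788.18 − 762.20 = 25.98 ft.
Hydraulic gradient: i = |Δh| / L = 25.98 / 1615 = 0.0161.
Flow is from higher to lower head: from OW-4 toward OW-9, i.e. toward the south-west.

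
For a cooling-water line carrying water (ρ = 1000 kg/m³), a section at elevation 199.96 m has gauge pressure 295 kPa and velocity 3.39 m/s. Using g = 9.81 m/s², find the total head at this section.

Pressure head ψ = P/(ρg) = 295×1000 / (1000 × 9.81) = 30.07 m.
Velocity head = v²/(2g) = 3.39² / (2 × 9.81) = 0.586 m.
h = z + ψ + v²/(2g) = 199.96 + 30.07 + 0.586 = 230.62 m.

h ≈ 230.62 m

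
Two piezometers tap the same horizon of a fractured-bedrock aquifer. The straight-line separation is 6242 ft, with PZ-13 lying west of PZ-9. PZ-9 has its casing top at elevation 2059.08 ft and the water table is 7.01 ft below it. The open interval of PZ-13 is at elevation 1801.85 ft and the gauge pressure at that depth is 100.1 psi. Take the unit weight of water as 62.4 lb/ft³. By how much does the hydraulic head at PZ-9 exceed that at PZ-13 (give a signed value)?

Δh ≈ 19.22 ft

Total head at PZ-9: h = 2059.08 − 7.01 = 2052.07 ft.
Pressure head at PZ-13: ψ = 144·P/γ = 144 × 100.1 / 62.4 = 231.00 ft.
Total head at PZ-13: h = z + ψ = 1801.85 + 231.00 = 2032.85 ft.
Head difference: h(PZ-9) − h(PZ-13) = 2052.07 − 2032.85 = 19.22 ft.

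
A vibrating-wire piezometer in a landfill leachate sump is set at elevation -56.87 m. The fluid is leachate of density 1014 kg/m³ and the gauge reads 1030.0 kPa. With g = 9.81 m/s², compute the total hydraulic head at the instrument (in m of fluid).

ψ = P/(ρg) = 1030.0×1000 / (1014 × 9.81) = 103.55 m.
h = z + ψ = -56.87 + 103.55 = 46.68 m.

h ≈ 46.68 m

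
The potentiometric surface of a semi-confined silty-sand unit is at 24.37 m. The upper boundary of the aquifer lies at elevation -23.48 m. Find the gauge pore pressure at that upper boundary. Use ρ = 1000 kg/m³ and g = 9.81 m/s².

P ≈ 469 kPa

Pressure head at the aquifer top: ψ = h − z = 24.37 − (-23.48) = 47.85 m.
P = ρgψ = 1000 × 9.81 × 47.85 = 469408 Pa ≈ 469 kPa.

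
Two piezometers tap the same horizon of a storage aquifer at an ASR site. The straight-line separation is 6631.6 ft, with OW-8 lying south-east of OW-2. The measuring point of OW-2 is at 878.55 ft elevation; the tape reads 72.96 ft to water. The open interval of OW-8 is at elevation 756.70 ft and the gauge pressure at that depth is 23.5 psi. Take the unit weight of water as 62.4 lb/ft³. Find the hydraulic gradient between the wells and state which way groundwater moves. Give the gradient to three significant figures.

i ≈ 0.000805; groundwater flows toward the north-west

Total head at OW-2: h = 878.55 − 72.96 = 805.59 ft.
Pressure head at OW-8: ψ = 144·P/γ = 144 × 23.5 / 62.4 = 54.23 ft.
Total head at OW-8: h = z + ψ = 756.70 + 54.23 = 810.93 ft.
Head difference: h(OW-2) − h(OW-8) = 805.59 − 810.93 = -5.34 ft.
Hydraulic gradient: i = |Δh| / L = 5.34 / 6631.6 = 0.000805.
Flow is from higher to lower head: from OW-8 toward OW-2, i.e. toward the north-west.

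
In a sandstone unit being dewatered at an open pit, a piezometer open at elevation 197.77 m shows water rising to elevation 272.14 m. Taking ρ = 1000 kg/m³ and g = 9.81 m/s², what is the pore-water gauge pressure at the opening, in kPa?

Pressure head ψ = h − z = 272.14 − 197.77 = 74.37 m.
P = ρgψ = 1000 × 9.81 × 74.37 = 729570 Pa ≈ 730 kPa.

P ≈ 730 kPa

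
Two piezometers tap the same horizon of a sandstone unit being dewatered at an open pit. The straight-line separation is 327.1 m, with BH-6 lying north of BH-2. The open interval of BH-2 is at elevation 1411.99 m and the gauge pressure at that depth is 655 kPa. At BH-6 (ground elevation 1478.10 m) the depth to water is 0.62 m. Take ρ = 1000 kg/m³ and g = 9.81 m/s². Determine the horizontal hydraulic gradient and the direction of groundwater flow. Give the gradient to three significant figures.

Pressure head at BH-2: ψ = P/(ρg) = 655×1000 / (1000 × 9.81) = 66.77 m.
Total head at BH-2: h = z + ψ = 1411.99 + 66.77 = 1478.76 m.
Total head at BH-6: h = 1478.10 − 0.62 = 1477.48 m.
Head difference: h(BH-2) − h(BH-6) = 1478.76 − 1477.48 = 1.28 m.
Hydraulic gradient: i = |Δh| / L = 1.28 / 327.1 = 0.00391.
Flow is from higher to lower head: from BH-2 toward BH-6, i.e. toward the north.

i ≈ 0.00391; groundwater flows toward the north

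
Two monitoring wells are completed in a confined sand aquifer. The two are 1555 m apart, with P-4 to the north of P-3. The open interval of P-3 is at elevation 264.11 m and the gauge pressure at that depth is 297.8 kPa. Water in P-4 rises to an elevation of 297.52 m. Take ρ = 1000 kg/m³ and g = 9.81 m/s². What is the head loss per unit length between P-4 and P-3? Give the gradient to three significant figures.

Pressure head at P-3: ψ = P/(ρg) = 297.8×1000 / (1000 × 9.81) = 30.36 m.
Total head at P-3: h = z + ψ = 264.11 + 30.36 = 294.47 m.
Total head at P-4: h = 297.52 m (water level in the piezometer is the total head).
Head difference: h(P-3) − h(P-4) = 294.47 − 297.52 = -3.05 m.
Hydraulic gradient: i = |Δh| / L = 3.05 / 1555 = 0.00196.

i ≈ 0.00196 m/m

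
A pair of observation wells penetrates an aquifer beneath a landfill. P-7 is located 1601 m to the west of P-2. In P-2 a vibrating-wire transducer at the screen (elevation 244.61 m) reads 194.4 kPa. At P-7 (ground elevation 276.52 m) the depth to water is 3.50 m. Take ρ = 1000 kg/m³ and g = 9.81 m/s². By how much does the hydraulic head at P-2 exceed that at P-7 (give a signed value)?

Pressure head at P-2: ψ = P/(ρg) = 194.4×1000 / (1000 × 9.81) = 19.82 m.
Total head at P-2: h = z + ψ = 244.61 + 19.82 = 264.43 m.
Total head at P-7: h = 276.52 − 3.50 = 273.02 m.
Head difference: h(P-2) − h(P-7) = 264.43 − 273.02 = -8.59 m.

Δh ≈ -8.59 m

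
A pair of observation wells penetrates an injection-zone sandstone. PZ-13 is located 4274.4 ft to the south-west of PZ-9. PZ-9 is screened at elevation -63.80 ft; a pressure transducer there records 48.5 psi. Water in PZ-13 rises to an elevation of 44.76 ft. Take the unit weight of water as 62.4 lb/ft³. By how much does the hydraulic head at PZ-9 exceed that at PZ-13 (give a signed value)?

Δh ≈ 3.36 ft

Pressure head at PZ-9: ψ = 144·P/γ = 144 × 48.5 / 62.4 = 111.92 ft.
Total head at PZ-9: h = z + ψ = -63.80 + 111.92 = 48.12 ft.
Total head at PZ-13: h = 44.76 ft (water level in the piezometer is the total head).
Head difference: h(PZ-9) − h(PZ-13) = 48.12 − 44.76 = 3.36 ft.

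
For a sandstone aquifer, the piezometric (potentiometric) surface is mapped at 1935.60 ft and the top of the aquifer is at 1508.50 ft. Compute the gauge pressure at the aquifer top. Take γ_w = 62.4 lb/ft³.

Pressure head at the aquifer top: ψ = h − z = 1935.60 − 1508.50 = 427.10 ft.
P = γψ/144 = 62.4 × 427.10 / 144 = 185 psi.

P ≈ 185 psi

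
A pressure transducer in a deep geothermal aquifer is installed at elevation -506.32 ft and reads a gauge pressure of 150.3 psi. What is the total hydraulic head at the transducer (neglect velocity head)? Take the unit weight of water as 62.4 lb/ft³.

h ≈ -159.47 ft

ψ = 144·P/γ = 144 × 150.3 / 62.4 = 346.85 ft.
h = z + ψ = -506.32 + 346.85 = -159.47 ft.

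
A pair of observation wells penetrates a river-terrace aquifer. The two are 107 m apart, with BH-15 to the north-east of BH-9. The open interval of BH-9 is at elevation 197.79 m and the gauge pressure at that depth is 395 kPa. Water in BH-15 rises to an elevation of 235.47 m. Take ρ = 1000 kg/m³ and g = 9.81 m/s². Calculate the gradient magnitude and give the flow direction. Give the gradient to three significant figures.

Pressure head at BH-9: ψ = P/(ρg) = 395×1000 / (1000 × 9.81) = 40.27 m.
Total head at BH-9: h = z + ψ = 197.79 + 40.27 = 238.06 m.
Total head at BH-15: h = 235.47 m (water level in the piezometer is the total head).
Head difference: h(BH-9) − h(BH-15) = 238.06 − 235.47 = 2.59 m.
Hydraulic gradient: i = |Δh| / L = 2.59 / 107 = 0.0242.
Flow is from higher to lower head: from BH-9 toward BH-15, i.e. toward the north-east.

i ≈ 0.0242; groundwater flows toward the north-east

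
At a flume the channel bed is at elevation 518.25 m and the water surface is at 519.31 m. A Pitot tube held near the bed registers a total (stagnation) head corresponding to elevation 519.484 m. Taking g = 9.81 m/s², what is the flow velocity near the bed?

Near the bed, under hydrostatic conditions, the piezometric head (z + ψ) equals the free-surface elevation, 519.31 m.
Velocity head = total − piezometric = 519.484 − 519.31 = 0.174 m.
v = √(2g·h_v) = √(2 × 9.81 × 0.174) = 1.85 m/s.

v ≈ 1.85 m/s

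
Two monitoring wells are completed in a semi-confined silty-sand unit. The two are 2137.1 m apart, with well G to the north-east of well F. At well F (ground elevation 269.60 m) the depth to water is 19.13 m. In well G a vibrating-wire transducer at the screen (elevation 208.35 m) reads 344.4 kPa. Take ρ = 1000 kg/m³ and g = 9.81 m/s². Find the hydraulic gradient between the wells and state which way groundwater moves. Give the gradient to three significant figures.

i ≈ 0.00328; groundwater flows toward the north-east

Total head at well F: h = 269.60 − 19.13 = 250.47 m.
Pressure head at well G: ψ = P/(ρg) = 344.4×1000 / (1000 × 9.81) = 35.11 m.
Total head at well G: h = z + ψ = 208.35 + 35.11 = 243.46 m.
Head difference: h(well F) − h(well G) = 250.47 − 243.46 = 7.01 m.
Hydraulic gradient: i = |Δh| / L = 7.01 / 2137.1 = 0.00328.
Flow is from higher to lower head: from well F toward well G, i.e. toward the north-east.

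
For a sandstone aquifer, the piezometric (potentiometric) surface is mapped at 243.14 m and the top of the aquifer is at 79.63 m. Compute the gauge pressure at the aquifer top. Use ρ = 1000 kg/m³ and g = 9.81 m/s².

Pressure head at the aquifer top: ψ = h − z = 243.14 − 79.63 = 163.51 m.
P = ρgψ = 1000 × 9.81 × 163.51 = 1604033 Pa ≈ 1600 kPa.

P ≈ 1600 kPa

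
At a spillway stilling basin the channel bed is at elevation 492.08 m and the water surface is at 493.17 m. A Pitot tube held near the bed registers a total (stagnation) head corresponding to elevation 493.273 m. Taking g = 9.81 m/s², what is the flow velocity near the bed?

Near the bed, under hydrostatic conditions, the piezometric head (z + ψ) equals the free-surface elevation, 493.17 m.
Velocity head = total − piezometric = 493.273 − 493.17 = 0.103 m.
v = √(2g·h_v) = √(2 × 9.81 × 0.103) = 1.42 m/s.

v ≈ 1.42 m/s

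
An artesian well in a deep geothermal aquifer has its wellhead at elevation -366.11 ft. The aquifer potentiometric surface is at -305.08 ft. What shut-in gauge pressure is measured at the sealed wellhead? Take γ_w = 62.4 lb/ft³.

P ≈ 26.4 psi

Head above the cap: Δh = -305.08 − (-366.11) = 61.03 ft.
P = γΔh/144 = 62.4 × 61.03 / 144 = 26.4 psi.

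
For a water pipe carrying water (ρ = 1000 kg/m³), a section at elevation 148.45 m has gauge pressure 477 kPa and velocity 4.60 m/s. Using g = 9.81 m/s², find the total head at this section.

h ≈ 198.15 m

Pressure head ψ = P/(ρg) = 477×1000 / (1000 × 9.81) = 48.62 m.
Velocity head = v²/(2g) = 4.60² / (2 × 9.81) = 1.078 m.
h = z + ψ + v²/(2g) = 148.45 + 48.62 + 1.078 = 198.15 m.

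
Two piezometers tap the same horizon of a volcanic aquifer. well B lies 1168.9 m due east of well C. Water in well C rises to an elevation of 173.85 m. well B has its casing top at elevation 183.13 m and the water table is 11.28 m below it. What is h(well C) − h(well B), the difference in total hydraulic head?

Total head at well C: h = 173.85 m (water level in the piezometer is the total head).
Total head at well B: h = 183.13 − 11.28 = 171.85 m.
Head difference: h(well C) − h(well B) = 173.85 − 171.85 = 2.00 m.

Δh ≈ 2.00 m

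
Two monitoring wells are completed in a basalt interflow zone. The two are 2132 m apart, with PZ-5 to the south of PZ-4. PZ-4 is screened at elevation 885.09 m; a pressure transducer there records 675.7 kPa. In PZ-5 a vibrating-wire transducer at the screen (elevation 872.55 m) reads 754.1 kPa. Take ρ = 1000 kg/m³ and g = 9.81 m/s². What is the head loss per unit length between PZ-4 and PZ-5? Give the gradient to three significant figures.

i ≈ 0.00213 m/m

Pressure head at PZ-4: ψ = P/(ρg) = 675.7×1000 / (1000 × 9.81) = 68.88 m.
Total head at PZ-4: h = z + ψ = 885.09 + 68.88 = 953.97 m.
Pressure head at PZ-5: ψ = P/(ρg) = 754.1×1000 / (1000 × 9.81) = 76.87 m.
Total head at PZ-5: h = z + ψ = 872.55 + 76.87 = 949.42 m.
Head difference: h(PZ-4) − h(PZ-5) = 953.97 − 949.42 = 4.55 m.
Hydraulic gradient: i = |Δh| / L = 4.55 / 2132 = 0.00213.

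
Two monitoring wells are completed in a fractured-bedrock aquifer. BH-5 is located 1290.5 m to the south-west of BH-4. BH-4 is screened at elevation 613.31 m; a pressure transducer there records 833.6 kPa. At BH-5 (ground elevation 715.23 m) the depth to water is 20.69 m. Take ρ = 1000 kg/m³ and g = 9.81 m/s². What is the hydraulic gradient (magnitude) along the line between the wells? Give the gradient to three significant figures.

i ≈ 0.00290

Pressure head at BH-4: ψ = P/(ρg) = 833.6×1000 / (1000 × 9.81) = 84.97 m.
Total head at BH-4: h = z + ψ = 613.31 + 84.97 = 698.28 m.
Total head at BH-5: h = 715.23 − 20.69 = 694.54 m.
Head difference: h(BH-4) − h(BH-5) = 698.28 − 694.54 = 3.74 m.
Hydraulic gradient: i = |Δh| / L = 3.74 / 1290.5 = 0.00290.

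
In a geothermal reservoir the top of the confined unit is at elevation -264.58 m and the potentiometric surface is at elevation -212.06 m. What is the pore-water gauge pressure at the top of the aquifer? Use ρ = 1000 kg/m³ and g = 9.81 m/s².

P ≈ 515 kPa

Pressure head at the aquifer top: ψ = h − z = -212.06 − (-264.58) = 52.52 m.
P = ρgψ = 1000 × 9.81 × 52.52 = 515221 Pa ≈ 515 kPa.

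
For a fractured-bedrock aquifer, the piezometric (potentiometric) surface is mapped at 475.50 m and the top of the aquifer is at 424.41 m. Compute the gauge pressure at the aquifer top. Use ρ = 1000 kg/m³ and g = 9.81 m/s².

P ≈ 501 kPa

Pressure head at the aquifer top: ψ = h − z = 475.50 − 424.41 = 51.09 m.
P = ρgψ = 1000 × 9.81 × 51.09 = 501193 Pa ≈ 501 kPa.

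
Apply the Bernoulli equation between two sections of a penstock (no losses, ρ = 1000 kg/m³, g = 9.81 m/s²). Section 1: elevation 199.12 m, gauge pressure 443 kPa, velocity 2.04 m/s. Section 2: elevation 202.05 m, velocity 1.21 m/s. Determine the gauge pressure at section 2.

P₂ ≈ 416 kPa

Pressure head at 1: ψ₁ = P₁/(ρg) = 443×1000 / (1000 × 9.81) = 45.16 m.
Velocity heads: v₁²/2g = 2.04²/19.62 = 0.212 m; v₂²/2g = 1.21²/19.62 = 0.075 m.
Total head H = z₁ + ψ₁ + v₁²/2g = 199.12 + 45.16 + 0.212 = 244.49 m.
ψ₂ = H − z₂ − v₂²/2g = 244.49 − 202.05 − 0.075 = 42.36 m.
P₂ = ρgψ₂ = 1000 × 9.81 × 42.36 ≈ 416 kPa.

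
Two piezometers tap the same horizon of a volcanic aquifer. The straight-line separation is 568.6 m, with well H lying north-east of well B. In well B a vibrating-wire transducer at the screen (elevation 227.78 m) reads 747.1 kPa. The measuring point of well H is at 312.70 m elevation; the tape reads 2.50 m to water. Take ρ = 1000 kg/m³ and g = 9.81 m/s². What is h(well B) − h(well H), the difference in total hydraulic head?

Pressure head at well B: ψ = P/(ρg) = 747.1×1000 / (1000 × 9.81) = 76.16 m.
Total head at well B: h = z + ψ = 227.78 + 76.16 = 303.94 m.
Total head at well H: h = 312.70 − 2.50 = 310.20 m.
Head difference: h(well B) − h(well H) = 303.94 − 310.20 = -6.26 m.

Δh ≈ -6.26 m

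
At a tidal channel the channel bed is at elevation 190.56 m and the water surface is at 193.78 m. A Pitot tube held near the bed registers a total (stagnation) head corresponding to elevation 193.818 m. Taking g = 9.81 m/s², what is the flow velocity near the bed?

v ≈ 0.863 m/s

Near the bed, under hydrostatic conditions, the piezometric head (z + ψ) equals the free-surface elevation, 193.78 m.
Velocity head = total − piezometric = 193.818 − 193.78 = 0.038 m.
v = √(2g·h_v) = √(2 × 9.81 × 0.038) = 0.863 m/s.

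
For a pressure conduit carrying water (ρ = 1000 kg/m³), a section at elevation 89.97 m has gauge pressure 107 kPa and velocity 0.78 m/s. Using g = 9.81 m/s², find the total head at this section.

Pressure head ψ = P/(ρg) = 107×1000 / (1000 × 9.81) = 10.91 m.
Velocity head = v²/(2g) = 0.78² / (2 × 9.81) = 0.031 m.
h = z + ψ + v²/(2g) = 89.97 + 10.91 + 0.031 = 100.91 m.

h ≈ 100.91 m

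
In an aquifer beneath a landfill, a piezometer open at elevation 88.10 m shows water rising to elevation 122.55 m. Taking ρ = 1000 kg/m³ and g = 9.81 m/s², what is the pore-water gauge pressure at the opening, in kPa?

Pressure head ψ = h − z = 122.55 − 88.10 = 34.45 m.
P = ρgψ = 1000 × 9.81 × 34.45 = 337954 Pa ≈ 338 kPa.

P ≈ 338 kPa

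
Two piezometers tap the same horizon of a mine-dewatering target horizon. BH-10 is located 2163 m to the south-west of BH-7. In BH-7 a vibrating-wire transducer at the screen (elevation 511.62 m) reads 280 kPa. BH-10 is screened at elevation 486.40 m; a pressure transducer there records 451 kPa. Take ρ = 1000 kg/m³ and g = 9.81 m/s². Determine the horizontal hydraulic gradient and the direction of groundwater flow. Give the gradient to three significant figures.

Pressure head at BH-7: ψ = P/(ρg) = 280×1000 / (1000 × 9.81) = 28.54 m.
Total head at BH-7: h = z + ψ = 511.62 + 28.54 = 540.16 m.
Pressure head at BH-10: ψ = P/(ρg) = 451×1000 / (1000 × 9.81) = 45.97 m.
Total head at BH-10: h = z + ψ = 486.40 + 45.97 = 532.37 m.
Head difference: h(BH-7) − h(BH-10) = 540.16 − 532.37 = 7.79 m.
Hydraulic gradient: i = |Δh| / L = 7.79 / 2163 = 0.00360.
Flow is from higher to lower head: from BH-7 toward BH-10, i.e. toward the south-west.

i ≈ 0.00360; groundwater flows toward the south-west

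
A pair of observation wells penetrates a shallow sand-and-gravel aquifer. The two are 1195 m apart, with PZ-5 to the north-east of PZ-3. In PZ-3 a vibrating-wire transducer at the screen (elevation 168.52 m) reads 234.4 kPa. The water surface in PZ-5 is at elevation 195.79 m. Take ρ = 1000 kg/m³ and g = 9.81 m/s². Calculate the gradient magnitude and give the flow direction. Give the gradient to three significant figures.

Pressure head at PZ-3: ψ = P/(ρg) = 234.4×1000 / (1000 × 9.81) = 23.89 m.
Total head at PZ-3: h = z + ψ = 168.52 + 23.89 = 192.41 m.
Total head at PZ-5: h = 195.79 m (water level in the piezometer is the total head).
Head difference: h(PZ-3) − h(PZ-5) = 192.41 − 195.79 = -3.38 m.
Hydraulic gradient: i = |Δh| / L = 3.38 / 1195 = 0.00283.
Flow is from higher to lower head: from PZ-5 toward PZ-3, i.e. toward the south-west.

i ≈ 0.00283; groundwater flows toward the south-west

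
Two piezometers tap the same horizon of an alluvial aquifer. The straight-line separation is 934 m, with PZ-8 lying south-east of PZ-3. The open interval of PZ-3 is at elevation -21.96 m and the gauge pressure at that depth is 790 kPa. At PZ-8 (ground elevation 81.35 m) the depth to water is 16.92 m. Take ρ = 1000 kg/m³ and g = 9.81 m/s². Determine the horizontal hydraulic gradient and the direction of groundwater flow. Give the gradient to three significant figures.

Pressure head at PZ-3: ψ = P/(ρg) = 790×1000 / (1000 × 9.81) = 80.53 m.
Total head at PZ-3: h = z + ψ = -21.96 + 80.53 = 58.57 m.
Total head at PZ-8: h = 81.35 − 16.92 = 64.43 m.
Head difference: h(PZ-3) − h(PZ-8) = 58.57 − 64.43 = -5.86 m.
Hydraulic gradient: i = |Δh| / L = 5.86 / 934 = 0.00627.
Flow is from higher to lower head: from PZ-8 toward PZ-3, i.e. toward the north-west.

i ≈ 0.00627; groundwater flows toward the north-west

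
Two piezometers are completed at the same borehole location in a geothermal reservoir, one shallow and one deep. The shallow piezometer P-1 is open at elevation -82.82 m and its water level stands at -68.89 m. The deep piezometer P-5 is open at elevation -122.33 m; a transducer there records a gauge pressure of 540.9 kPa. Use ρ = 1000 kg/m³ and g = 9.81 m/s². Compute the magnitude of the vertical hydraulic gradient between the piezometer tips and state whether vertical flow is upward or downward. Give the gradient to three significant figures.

|i_v| ≈ 0.0430; vertical flow is upward

Total head at P-1: h = -68.89 m (water level in the standpipe).
Pressure head at P-5: ψ = P/(ρg) = 540.9×1000 / (1000 × 9.81) = 55.14 m.
Total head at P-5: h = z + ψ = -122.33 + 55.14 = -67.19 m.
Δh = h(P-1) − h(P-5) = -68.89 − (-67.19) = -1.70 m.
Vertical separation Δz = -82.82 − (-122.33) = 39.51 m.
|i_v| = |Δh| / Δz = 1.70 / 39.51 = 0.0430.
Head is higher in the deep piezometer, so vertical flow is upward (discharge condition).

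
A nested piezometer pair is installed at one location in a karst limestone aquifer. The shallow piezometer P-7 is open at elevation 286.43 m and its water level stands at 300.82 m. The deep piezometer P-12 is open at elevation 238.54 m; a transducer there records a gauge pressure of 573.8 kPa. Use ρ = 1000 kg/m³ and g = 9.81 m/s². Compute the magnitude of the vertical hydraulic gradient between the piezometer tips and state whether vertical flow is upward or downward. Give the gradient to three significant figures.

Total head at P-7: h = 300.82 m (water level in the standpipe).
Pressure head at P-12: ψ = P/(ρg) = 573.8×1000 / (1000 × 9.81) = 58.49 m.
Total head at P-12: h = z + ψ = 238.54 + 58.49 = 297.03 m.
Δh = h(P-7) − h(P-12) = 300.82 − 297.03 = 3.79 m.
Vertical separation Δz = 286.43 − 238.54 = 47.89 m.
|i_v| = |Δh| / Δz = 3.79 / 47.89 = 0.0791.
Head is higher in the shallow piezometer, so vertical flow is downward (recharge condition).

|i_v| ≈ 0.0791; vertical flow is downward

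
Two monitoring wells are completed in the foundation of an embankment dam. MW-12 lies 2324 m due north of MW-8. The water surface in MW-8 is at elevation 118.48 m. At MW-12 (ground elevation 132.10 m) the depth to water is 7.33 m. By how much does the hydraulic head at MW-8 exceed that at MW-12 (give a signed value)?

Δh ≈ -6.29 m

Total head at MW-8: h = 118.48 m (water level in the piezometer is the total head).
Total head at MW-12: h = 132.10 − 7.33 = 124.77 m.
Head difference: h(MW-8) − h(MW-12) = 118.48 − 124.77 = -6.29 m.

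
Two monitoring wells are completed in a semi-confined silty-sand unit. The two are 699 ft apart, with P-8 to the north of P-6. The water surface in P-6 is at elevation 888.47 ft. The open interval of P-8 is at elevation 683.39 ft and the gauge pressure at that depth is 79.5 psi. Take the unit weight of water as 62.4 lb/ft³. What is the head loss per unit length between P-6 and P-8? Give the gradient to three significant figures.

i ≈ 0.0309 ft/ft

Total head at P-6: h = 888.47 ft (water level in the piezometer is the total head).
Pressure head at P-8: ψ = 144·P/γ = 144 × 79.5 / 62.4 = 183.46 ft.
Total head at P-8: h = z + ψ = 683.39 + 183.46 = 866.85 ft.
Head difference: h(P-6) − h(P-8) = 888.47 − 866.85 = 21.62 ft.
Hydraulic gradient: i = |Δh| / L = 21.62 / 699 = 0.0309.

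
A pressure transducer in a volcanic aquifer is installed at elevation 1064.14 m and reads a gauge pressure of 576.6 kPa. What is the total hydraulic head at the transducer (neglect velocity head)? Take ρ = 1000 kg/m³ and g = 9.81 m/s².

h ≈ 1122.92 m

ψ = P/(ρg) = 576.6×1000 / (1000 × 9.81) = 58.78 m.
h = z + ψ = 1064.14 + 58.78 = 1122.92 m.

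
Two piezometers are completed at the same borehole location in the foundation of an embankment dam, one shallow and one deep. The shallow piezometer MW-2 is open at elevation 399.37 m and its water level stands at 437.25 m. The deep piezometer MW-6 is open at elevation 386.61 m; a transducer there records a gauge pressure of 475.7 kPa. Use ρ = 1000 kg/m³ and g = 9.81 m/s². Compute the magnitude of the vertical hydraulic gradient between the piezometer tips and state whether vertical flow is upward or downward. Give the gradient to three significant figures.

Total head at MW-2: h = 437.25 m (water level in the standpipe).
Pressure head at MW-6: ψ = P/(ρg) = 475.7×1000 / (1000 × 9.81) = 48.49 m.
Total head at MW-6: h = z + ψ = 386.61 + 48.49 = 435.10 m.
Δh = h(MW-2) − h(MW-6) = 437.25 − 435.10 = 2.15 m.
Vertical separation Δz = 399.37 − 386.61 = 12.76 m.
|i_v| = |Δh| / Δz = 2.15 / 12.76 = 0.168.
Head is higher in the shallow piezometer, so vertical flow is downward (recharge condition).

|i_v| ≈ 0.168; vertical flow is downward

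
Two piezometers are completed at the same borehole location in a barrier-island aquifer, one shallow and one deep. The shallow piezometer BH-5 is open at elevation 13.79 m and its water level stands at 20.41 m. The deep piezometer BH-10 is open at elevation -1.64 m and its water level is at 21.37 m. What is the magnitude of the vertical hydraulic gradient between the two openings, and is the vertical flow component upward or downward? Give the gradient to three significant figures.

|i_v| ≈ 0.0622; vertical flow is upward

Total head at BH-5: h = 20.41 m (water level in the standpipe).
Total head at BH-10: h = 21.37 m.
Δh = h(BH-5) − h(BH-10) = 20.41 − 21.37 = -0.96 m.
Vertical separation Δz = 13.79 − (-1.64) = 15.43 m.
|i_v| = |Δh| / Δz = 0.96 / 15.43 = 0.0622.
Head is higher in the deep piezometer, so vertical flow is upward (discharge condition).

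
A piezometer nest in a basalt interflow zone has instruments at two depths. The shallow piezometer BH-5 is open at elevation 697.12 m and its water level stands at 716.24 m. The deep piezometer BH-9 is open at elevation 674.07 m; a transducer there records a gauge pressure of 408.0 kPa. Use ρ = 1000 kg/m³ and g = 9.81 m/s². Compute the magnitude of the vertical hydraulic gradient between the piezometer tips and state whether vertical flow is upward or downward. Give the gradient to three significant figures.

|i_v| ≈ 0.0252; vertical flow is downward

Total head at BH-5: h = 716.24 m (water level in the standpipe).
Pressure head at BH-9: ψ = P/(ρg) = 408.0×1000 / (1000 × 9.81) = 41.59 m.
Total head at BH-9: h = z + ψ = 674.07 + 41.59 = 715.66 m.
Δh = h(BH-5) − h(BH-9) = 716.24 − 715.66 = 0.58 m.
Vertical separation Δz = 697.12 − 674.07 = 23.05 m.
|i_v| = |Δh| / Δz = 0.58 / 23.05 = 0.0252.
Head is higher in the shallow piezometer, so vertical flow is downward (recharge condition).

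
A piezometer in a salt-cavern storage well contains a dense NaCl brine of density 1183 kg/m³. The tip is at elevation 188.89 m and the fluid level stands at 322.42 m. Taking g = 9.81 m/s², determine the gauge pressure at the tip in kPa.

P ≈ 1550 kPa

Pressure head ψ = h − z = 322.42 − 188.89 = 133.53 m.
P = ρgψ = 1183 × 9.81 × 133.53 = 1549646 Pa ≈ 1550 kPa.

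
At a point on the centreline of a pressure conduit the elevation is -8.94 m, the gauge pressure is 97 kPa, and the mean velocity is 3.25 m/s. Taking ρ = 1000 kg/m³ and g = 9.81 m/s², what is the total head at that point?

h ≈ 1.49 m

Pressure head ψ = P/(ρg) = 97×1000 / (1000 × 9.81) = 9.89 m.
Velocity head = v²/(2g) = 3.25² / (2 × 9.81) = 0.538 m.
h = z + ψ + v²/(2g) = -8.94 + 9.89 + 0.538 = 1.49 m.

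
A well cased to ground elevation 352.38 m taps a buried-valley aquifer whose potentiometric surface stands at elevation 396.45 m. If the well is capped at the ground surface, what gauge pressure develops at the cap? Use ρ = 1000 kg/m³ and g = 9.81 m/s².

P ≈ 432 kPa

Head above the cap: Δh = 396.45 − 352.38 = 44.07 m.
P = ρgΔh = 1000 × 9.81 × 44.07 = 432327 Pa ≈ 432 kPa.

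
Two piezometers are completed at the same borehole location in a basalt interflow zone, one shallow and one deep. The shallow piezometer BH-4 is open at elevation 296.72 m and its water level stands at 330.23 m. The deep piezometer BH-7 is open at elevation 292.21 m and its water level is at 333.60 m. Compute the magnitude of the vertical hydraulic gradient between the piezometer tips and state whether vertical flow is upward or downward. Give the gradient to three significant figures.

Total head at BH-4: h = 330.23 m (water level in the standpipe).
Total head at BH-7: h = 333.60 m.
Δh = h(BH-4) − h(BH-7) = 330.23 − 333.60 = -3.37 m.
Vertical separation Δz = 296.72 − 292.21 = 4.51 m.
|i_v| = |Δh| / Δz = 3.37 / 4.51 = 0.747.
Head is higher in the deep piezometer, so vertical flow is upward (discharge condition).

|i_v| ≈ 0.747; vertical flow is upward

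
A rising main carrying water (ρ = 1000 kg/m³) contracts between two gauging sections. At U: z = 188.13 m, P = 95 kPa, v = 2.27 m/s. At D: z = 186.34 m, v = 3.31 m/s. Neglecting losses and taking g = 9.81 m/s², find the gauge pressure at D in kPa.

Pressure head at U: ψ₁ = P₁/(ρg) = 95×1000 / (1000 × 9.81) = 9.68 m.
Velocity heads: v₁²/2g = 2.27²/19.62 = 0.263 m; v₂²/2g = 3.31²/19.62 = 0.558 m.
Total head H = z₁ + ψ₁ + v₁²/2g = 188.13 + 9.68 + 0.263 = 198.07 m.
ψ₂ = H − z₂ − v₂²/2g = 198.07 − 186.34 − 0.558 = 11.17 m.
P₂ = ρgψ₂ = 1000 × 9.81 × 11.17 ≈ 110 kPa.

P₂ ≈ 110 kPa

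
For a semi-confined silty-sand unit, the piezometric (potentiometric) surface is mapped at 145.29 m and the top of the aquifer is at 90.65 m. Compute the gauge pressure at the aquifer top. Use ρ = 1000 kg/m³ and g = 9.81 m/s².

Pressure head at the aquifer top: ψ = h − z = 145.29 − 90.65 = 54.64 m.
P = ρgψ = 1000 × 9.81 × 54.64 = 536018 Pa ≈ 536 kPa.

P ≈ 536 kPa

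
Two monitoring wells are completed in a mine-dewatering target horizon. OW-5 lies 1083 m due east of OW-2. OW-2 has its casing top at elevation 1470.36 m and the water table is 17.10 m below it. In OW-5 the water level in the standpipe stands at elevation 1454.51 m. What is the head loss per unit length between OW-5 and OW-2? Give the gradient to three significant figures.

Total head at OW-2: h = 1470.36 − 17.10 = 1453.26 m.
Total head at OW-5: h = 1454.51 m (water level in the piezometer is the total head).
Head difference: h(OW-2) − h(OW-5) = 1453.26 − 1454.51 = -1.25 m.
Hydraulic gradient: i = |Δh| / L = 1.25 / 1083 = 0.00115.

i ≈ 0.00115 m/m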